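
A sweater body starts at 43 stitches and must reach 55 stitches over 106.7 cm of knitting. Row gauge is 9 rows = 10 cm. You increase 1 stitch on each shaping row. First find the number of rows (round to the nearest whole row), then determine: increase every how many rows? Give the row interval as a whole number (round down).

Rows = 106.7 × 0.9 = 96.0 → 96 rows.
Stitches to add: 12 → 12 shaping rows (at 1 st each).
96 / 12 = 8.00 → every 8 rows.

Increase every 8th row.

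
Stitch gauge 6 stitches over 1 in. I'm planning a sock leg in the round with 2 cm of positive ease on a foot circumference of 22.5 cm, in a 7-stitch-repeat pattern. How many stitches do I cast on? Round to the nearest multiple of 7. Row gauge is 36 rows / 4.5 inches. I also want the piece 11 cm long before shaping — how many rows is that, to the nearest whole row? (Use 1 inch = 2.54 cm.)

Finished = 22.5 + 2 = 24.5 cm.
24.5 cm × 1/2.54 = 9.65 inches.
6/1 = 6 sts per in; 9.65 × 6 = 57.87 sts.
Nearest multiple of 7 → 56.
11 cm = 4.33 inches; × 8 = 34.65 → 35 rows.

Cast on 56 stitches; work 35 rows.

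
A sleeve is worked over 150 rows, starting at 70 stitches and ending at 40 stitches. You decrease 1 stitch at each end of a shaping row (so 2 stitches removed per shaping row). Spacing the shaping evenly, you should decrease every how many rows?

Decrease every 10th row.

Stitches to remove: |40 − 70| = 30.
Shaping rows needed: 30 / 2 = 15.
150 rows / 15 = every 10 rows.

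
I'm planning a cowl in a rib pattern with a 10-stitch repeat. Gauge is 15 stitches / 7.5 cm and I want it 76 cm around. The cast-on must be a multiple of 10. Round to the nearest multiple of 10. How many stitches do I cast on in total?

CO 150 sts.

15 / 7.5 = 2 sts per cm.
76 × 2 = 152.00 sts.
Nearest multiple of 10: 150.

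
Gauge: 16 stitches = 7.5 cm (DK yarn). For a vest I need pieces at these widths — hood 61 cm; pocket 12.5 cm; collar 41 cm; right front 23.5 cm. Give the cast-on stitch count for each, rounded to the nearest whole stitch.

Rate = 16/7.5 = 2.133 sts per cm.
hood: 61 × 2.133 = 130.13 → 130.
pocket: 12.5 × 2.133 = 26.67 → 27.
collar: 41 × 2.133 = 87.47 → 87.
right front: 23.5 × 2.133 = 50.13 → 50.

hood 130; pocket 27; collar 87; right front 50.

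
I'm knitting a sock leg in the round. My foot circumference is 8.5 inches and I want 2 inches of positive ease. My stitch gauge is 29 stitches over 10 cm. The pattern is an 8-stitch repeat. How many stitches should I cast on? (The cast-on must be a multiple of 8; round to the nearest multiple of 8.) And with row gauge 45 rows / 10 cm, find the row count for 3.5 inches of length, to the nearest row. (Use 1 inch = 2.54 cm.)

Cast on 80 stitches; work 40 rows.

Finished = 8.5 + 2 = 10.5 inches.
10.5 inches × 2.54 = 26.67 cm.
29/10 = 2.9 sts per cm; 26.67 × 2.9 = 77.34 sts.
Nearest multiple of 8 → 80.
3.5 inches = 8.89 cm; × 4.5 = 40.01 → 40 rows.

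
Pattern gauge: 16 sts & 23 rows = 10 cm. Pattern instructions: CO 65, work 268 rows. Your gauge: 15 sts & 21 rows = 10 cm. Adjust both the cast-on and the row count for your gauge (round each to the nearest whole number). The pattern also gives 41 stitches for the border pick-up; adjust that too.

Cast on 61 stitches; work 245 rows; border pick-up 38 stitches.

Stitches: 65 × 15/16 = 60.94 → 61.
Rows: 268 × 21/23 = 244.70 → 245.
border pick-up: 41 × 15/16 = 38.44 → 38.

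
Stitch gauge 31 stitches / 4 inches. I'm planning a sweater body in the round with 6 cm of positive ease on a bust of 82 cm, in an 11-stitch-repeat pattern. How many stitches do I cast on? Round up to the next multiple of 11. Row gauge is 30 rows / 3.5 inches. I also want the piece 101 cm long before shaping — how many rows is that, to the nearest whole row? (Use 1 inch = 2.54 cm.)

Cast on 275 stitches; work 341 rows.

Finished = 82 + 6 = 88 cm.
88 cm × 1/2.54 = 34.65 inches.
31/4 = 7.75 sts per in; 34.65 × 7.75 = 268.50 sts.
Next multiple of 11 → 275.
101 cm = 39.76 inches; × 8.571 = 340.83 → 341 rows.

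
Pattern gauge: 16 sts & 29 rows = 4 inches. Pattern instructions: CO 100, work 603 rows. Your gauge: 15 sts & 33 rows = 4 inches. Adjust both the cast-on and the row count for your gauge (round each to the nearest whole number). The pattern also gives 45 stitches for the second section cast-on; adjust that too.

Stitches: 100 × 15/16 = 93.75 → 94.
Rows: 603 × 33/29 = 686.17 → 686.
second section cast-on: 45 × 15/16 = 42.19 → 42.

Cast on 94 stitches; work 686 rows; second section cast-on 42 stitches.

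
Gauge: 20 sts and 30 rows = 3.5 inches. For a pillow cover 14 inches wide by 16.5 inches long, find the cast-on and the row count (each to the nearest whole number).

Stitch gauge = 20/3.5 = 5.714 sts/in; 14 × 5.714 = 80.00 → 80 sts.
Row gauge = 30/3.5 = 8.571 rows/in; 16.5 × 8.571 = 141.43 → 141 rows.

Cast on 80 stitches and work 141 rows.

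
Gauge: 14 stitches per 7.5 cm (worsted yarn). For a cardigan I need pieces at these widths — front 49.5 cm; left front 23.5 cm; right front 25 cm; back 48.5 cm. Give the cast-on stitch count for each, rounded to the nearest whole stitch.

Rate = 14/7.5 = 1.867 sts per cm.
front: 49.5 × 1.867 = 92.40 → 92.
left front: 23.5 × 1.867 = 43.87 → 44.
right front: 25 × 1.867 = 46.67 → 47.
back: 48.5 × 1.867 = 90.53 → 91.

front 92; left front 44; right front 47; back 91.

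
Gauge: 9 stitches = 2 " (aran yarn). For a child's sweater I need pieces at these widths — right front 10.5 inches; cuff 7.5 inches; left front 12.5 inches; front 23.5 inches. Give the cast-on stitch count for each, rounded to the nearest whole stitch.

right front 47; cuff 34; left front 56; front 106.

Rate = 9/2 = 4.5 sts per in.
right front: 10.5 × 4.5 = 47.25 → 47.
cuff: 7.5 × 4.5 = 33.75 → 34.
left front: 12.5 × 4.5 = 56.25 → 56.
front: 23.5 × 4.5 = 105.75 → 106.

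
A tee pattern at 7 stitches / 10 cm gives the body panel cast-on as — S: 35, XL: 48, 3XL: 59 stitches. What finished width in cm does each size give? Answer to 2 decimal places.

7/10 = 0.7 sts per cm.
S: 35 / 0.7 = 50.000 → 50.00 cm.
XL: 48 / 0.7 = 68.571 → 68.57 cm.
3XL: 59 / 0.7 = 84.286 → 84.29 cm.

S 50.00 cm; XL 68.57 cm; 3XL 84.29 cm.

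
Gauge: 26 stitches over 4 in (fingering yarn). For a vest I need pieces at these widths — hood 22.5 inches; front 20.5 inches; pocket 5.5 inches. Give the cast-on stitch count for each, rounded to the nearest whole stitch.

Rate = 26/4 = 6.5 sts per in.
hood: 22.5 × 6.5 = 146.25 → 146.
front: 20.5 × 6.5 = 133.25 → 133.
pocket: 5.5 × 6.5 = 35.75 → 36.

hood 146; front 133; pocket 36.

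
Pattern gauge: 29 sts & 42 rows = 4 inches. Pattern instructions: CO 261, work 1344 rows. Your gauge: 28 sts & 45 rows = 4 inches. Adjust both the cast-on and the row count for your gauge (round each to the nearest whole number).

Stitches: 261 × 28/29 = 252.00 → 252.
Rows: 1344 × 45/42 = 1440.00 → 1440.

Cast on 252 stitches; work 1440 rows.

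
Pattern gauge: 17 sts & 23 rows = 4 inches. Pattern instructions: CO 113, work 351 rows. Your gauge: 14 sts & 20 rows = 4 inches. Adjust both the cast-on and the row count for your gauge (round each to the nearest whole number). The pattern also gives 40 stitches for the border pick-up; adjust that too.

Stitches: 113 × 14/17 = 93.06 → 93.
Rows: 351 × 20/23 = 305.22 → 305.
border pick-up: 40 × 14/17 = 32.94 → 33.

Cast on 93 stitches; work 305 rows; border pick-up 33 stitches.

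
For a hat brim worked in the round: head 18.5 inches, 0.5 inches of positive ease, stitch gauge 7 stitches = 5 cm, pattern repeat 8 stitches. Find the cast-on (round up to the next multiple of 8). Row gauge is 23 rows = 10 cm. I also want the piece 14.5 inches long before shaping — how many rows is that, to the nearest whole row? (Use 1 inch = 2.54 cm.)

Cast on 72 stitches; work 85 rows.

Finished = 18.5 + 0.5 = 19 inches.
19 inches × 2.54 = 48.26 cm.
7/5 = 1.4 sts per cm; 48.26 × 1.4 = 67.56 sts.
Next multiple of 8 → 72.
14.5 inches = 36.83 cm; × 2.3 = 84.71 → 85 rows.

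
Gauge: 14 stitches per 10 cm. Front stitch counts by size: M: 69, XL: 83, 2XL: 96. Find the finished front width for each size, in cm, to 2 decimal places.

M 49.29 cm; XL 59.29 cm; 2XL 68.57 cm.

14/10 = 1.4 sts per cm.
M: 69 / 1.4 = 49.286 → 49.29 cm.
XL: 83 / 1.4 = 59.286 → 59.29 cm.
2XL: 96 / 1.4 = 68.571 → 68.57 cm.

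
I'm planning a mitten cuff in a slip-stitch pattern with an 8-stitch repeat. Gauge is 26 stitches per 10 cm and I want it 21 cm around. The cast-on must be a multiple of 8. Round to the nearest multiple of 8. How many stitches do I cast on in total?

26 / 10 = 2.6 sts per cm.
21 × 2.6 = 54.60 sts.
Nearest multiple of 8: 56.

CO 56 sts.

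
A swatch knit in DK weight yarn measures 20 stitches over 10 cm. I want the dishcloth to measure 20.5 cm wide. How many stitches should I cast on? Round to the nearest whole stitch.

20 stitches / 10 cm = 2 stitches per cm.
20.5 × 2 = 41.00 stitches.

CO 41 sts.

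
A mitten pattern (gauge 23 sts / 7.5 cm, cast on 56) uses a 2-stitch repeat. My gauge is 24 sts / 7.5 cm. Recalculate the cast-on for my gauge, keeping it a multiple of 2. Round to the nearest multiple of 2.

58 stitches.

56 × 24 / 23 = 58.43.
Nearest multiple of 2: 58.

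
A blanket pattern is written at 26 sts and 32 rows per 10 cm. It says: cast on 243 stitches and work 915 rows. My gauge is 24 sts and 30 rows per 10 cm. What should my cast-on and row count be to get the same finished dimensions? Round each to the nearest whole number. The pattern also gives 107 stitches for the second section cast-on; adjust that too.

Cast on 224 stitches; work 858 rows; second section cast-on 99 stitches.

Stitches: 243 × 24/26 = 224.31 → 224.
Rows: 915 × 30/32 = 857.81 → 858.
second section cast-on: 107 × 24/26 = 98.77 → 99.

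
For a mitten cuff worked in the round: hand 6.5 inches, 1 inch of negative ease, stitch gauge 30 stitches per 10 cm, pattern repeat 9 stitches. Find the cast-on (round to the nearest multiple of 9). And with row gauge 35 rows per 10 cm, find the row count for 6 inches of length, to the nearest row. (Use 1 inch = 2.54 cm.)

Cast on 45 stitches; work 53 rows.

Finished = 6.5 − 1 = 5.5 inches.
5.5 inches × 2.54 = 13.97 cm.
30/10 = 3 sts per cm; 13.97 × 3 = 41.91 sts.
Nearest multiple of 9 → 45.
6 inches = 15.24 cm; × 3.5 = 53.34 → 53 rows.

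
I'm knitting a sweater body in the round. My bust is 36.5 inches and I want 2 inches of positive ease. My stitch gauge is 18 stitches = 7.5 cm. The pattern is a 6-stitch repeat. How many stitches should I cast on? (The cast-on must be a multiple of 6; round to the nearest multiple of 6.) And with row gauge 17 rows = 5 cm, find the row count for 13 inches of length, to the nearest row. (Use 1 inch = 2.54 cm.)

Finished = 36.5 + 2 = 38.5 inches.
38.5 inches × 2.54 = 97.79 cm.
18/7.5 = 2.4 sts per cm; 97.79 × 2.4 = 234.70 sts.
Nearest multiple of 6 → 234.
13 inches = 33.02 cm; × 3.4 = 112.27 → 112 rows.

Cast on 234 stitches; work 112 rows.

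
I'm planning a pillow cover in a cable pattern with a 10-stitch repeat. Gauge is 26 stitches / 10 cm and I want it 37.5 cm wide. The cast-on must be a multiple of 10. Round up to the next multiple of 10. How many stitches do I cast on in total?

100 stitches.

26 / 10 = 2.6 sts per cm.
37.5 × 2.6 = 97.50 sts.
Next multiple of 10: 100.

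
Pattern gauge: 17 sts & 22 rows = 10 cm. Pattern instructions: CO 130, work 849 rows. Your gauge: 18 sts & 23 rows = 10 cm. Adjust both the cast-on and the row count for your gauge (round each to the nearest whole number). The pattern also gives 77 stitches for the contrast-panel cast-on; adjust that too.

Stitches: 130 × 18/17 = 137.65 → 138.
Rows: 849 × 23/22 = 887.59 → 888.
contrast-panel cast-on: 77 × 18/17 = 81.53 → 82.

Cast on 138 stitches; work 888 rows; contrast-panel cast-on 82 stitches.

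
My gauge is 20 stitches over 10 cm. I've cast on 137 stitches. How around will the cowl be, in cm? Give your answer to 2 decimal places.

20 stitches / 10 cm = 2 stitches per cm.
137 / 2 = 68.500 cm.

68.50 cm.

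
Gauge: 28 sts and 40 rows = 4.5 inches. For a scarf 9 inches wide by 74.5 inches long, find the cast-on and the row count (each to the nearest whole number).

Stitch gauge = 28/4.5 = 6.222 sts/in; 9 × 6.222 = 56.00 → 56 sts.
Row gauge = 40/4.5 = 8.889 rows/in; 74.5 × 8.889 = 662.22 → 662 rows.

Cast on 56 stitches and work 662 rows.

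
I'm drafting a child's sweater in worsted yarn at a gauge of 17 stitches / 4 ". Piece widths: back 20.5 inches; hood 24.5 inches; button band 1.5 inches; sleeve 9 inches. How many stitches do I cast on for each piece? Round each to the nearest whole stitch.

Rate = 17/4 = 4.25 sts per in.
back: 20.5 × 4.25 = 87.12 → 87.
hood: 24.5 × 4.25 = 104.12 → 104.
button band: 1.5 × 4.25 = 6.38 → 6.
sleeve: 9 × 4.25 = 38.25 → 38.

back 87; hood 104; button band 6; sleeve 38.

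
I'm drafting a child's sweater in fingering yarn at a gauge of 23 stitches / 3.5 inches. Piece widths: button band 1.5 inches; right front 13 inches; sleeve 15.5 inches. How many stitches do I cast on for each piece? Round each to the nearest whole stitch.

button band 10; right front 85; sleeve 102.

Rate = 23/3.5 = 6.571 sts per in.
button band: 1.5 × 6.571 = 9.86 → 10.
right front: 13 × 6.571 = 85.43 → 85.
sleeve: 15.5 × 6.571 = 101.86 → 102.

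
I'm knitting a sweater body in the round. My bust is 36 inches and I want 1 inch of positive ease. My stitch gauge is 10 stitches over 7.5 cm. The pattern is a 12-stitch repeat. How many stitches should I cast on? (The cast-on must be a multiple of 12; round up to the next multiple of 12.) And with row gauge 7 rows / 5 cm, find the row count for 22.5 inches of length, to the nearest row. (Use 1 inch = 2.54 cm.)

Finished = 36 + 1 = 37 inches.
37 inches × 2.54 = 93.98 cm.
10/7.5 = 1.333 sts per cm; 93.98 × 1.333 = 125.31 sts.
Next multiple of 12 → 132.
22.5 inches = 57.15 cm; × 1.4 = 80.01 → 80 rows.

Cast on 132 stitches; work 80 rows.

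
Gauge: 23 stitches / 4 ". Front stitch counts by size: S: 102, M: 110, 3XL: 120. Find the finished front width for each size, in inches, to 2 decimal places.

23/4 = 5.75 sts per in.
S: 102 / 5.75 = 17.739 → 17.74 in.
M: 110 / 5.75 = 19.130 → 19.13 in.
3XL: 120 / 5.75 = 20.870 → 20.87 in.

S 17.74 inches; M 19.13 inches; 3XL 20.87 inches.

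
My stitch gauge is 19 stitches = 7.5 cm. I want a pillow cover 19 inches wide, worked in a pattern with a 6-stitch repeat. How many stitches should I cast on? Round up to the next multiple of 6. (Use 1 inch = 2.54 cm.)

19 in = 19 × 2.54 = 48.26 cm.
19 / 7.5 = 2.533 sts/cm.
48.26 × 2.533 = 122.26 sts.
→ 126.

126 stitches.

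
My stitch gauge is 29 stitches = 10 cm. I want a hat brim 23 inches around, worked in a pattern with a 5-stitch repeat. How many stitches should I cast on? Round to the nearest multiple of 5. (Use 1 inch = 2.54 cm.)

23 in = 23 × 2.54 = 58.42 cm.
29 / 10 = 2.9 sts/cm.
58.42 × 2.9 = 169.42 sts.
→ 170.

Cast on 170 stitches.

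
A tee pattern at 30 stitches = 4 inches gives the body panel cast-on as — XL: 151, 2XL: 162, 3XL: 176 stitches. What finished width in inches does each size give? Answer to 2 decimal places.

XL 20.13 inches; 2XL 21.60 inches; 3XL 23.47 inches.

30/4 = 7.5 sts per in.
XL: 151 / 7.5 = 20.133 → 20.13 in.
2XL: 162 / 7.5 = 21.600 → 21.60 in.
3XL: 176 / 7.5 = 23.467 → 23.47 in.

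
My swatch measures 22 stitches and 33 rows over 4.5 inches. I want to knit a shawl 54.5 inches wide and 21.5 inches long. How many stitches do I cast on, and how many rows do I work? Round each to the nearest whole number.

Stitch gauge = 22/4.5 = 4.889 sts/in; 54.5 × 4.889 = 266.44 → 266 sts.
Row gauge = 33/4.5 = 7.333 rows/in; 21.5 × 7.333 = 157.67 → 158 rows.

Cast on 266 stitches and work 158 rows.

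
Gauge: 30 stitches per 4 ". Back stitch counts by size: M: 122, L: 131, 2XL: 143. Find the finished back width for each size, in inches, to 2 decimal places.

M 16.27 inches; L 17.47 inches; 2XL 19.07 inches.

30/4 = 7.5 sts per in.
M: 122 / 7.5 = 16.267 → 16.27 in.
L: 131 / 7.5 = 17.467 → 17.47 in.
2XL: 143 / 7.5 = 19.067 → 19.07 in.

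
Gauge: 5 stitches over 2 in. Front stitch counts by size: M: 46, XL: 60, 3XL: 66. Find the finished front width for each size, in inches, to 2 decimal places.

M 18.40 inches; XL 24.00 inches; 3XL 26.40 inches.

5/2 = 2.5 sts per in.
M: 46 / 2.5 = 18.400 → 18.40 in.
XL: 60 / 2.5 = 24.000 → 24.00 in.
3XL: 66 / 2.5 = 26.400 → 26.40 in.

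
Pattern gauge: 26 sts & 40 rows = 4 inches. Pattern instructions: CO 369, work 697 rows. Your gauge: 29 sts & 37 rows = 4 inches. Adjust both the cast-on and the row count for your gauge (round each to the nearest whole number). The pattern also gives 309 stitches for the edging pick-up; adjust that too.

Cast on 412 stitches; work 645 rows; edging pick-up 345 stitches.

Stitches: 369 × 29/26 = 411.58 → 412.
Rows: 697 × 37/40 = 644.73 → 645.
edging pick-up: 309 × 29/26 = 344.65 → 345.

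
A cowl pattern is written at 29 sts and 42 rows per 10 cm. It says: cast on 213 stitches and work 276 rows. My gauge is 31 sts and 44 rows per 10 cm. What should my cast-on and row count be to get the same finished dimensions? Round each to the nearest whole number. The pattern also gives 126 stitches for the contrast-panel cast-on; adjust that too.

Stitches: 213 × 31/29 = 227.69 → 228.
Rows: 276 × 44/42 = 289.14 → 289.
contrast-panel cast-on: 126 × 31/29 = 134.69 → 135.

Cast on 228 stitches; work 289 rows; contrast-panel cast-on 135 stitches.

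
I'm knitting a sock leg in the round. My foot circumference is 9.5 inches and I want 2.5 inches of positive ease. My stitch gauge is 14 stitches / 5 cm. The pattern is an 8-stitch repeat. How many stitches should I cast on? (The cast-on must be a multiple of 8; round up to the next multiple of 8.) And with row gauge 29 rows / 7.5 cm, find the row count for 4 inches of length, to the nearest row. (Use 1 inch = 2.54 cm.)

Finished = 9.5 + 2.5 = 12 inches.
12 inches × 2.54 = 30.48 cm.
14/5 = 2.8 sts per cm; 30.48 × 2.8 = 85.34 sts.
Next multiple of 8 → 88.
4 inches = 10.16 cm; × 3.867 = 39.29 → 39 rows.

Cast on 88 stitches; work 39 rows.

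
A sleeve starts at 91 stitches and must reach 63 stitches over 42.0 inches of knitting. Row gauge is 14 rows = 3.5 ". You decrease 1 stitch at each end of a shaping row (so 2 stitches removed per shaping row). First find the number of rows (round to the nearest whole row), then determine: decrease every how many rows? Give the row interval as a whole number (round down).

Rows = 42.0 × 4 = 168.0 → 168 rows.
Stitches to remove: 28 → 14 shaping rows (at 2 st each).
168 / 14 = 12.00 → every 12 rows.

Decrease every 12th row.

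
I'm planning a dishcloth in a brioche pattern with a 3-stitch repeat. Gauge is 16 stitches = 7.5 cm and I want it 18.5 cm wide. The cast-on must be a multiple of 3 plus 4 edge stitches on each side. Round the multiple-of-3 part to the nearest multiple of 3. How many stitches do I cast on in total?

CO 38 sts.

16 / 7.5 = 2.133 sts per cm.
18.5 × 2.133 = 39.47 sts.
Less 8 edge sts → 31.47 for the repeat.
Nearest multiple of 3: 30.
Add back 8 edge sts → 38.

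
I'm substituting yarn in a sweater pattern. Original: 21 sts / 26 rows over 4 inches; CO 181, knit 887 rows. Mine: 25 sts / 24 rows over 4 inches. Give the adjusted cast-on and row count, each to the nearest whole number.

Stitches: 181 × 25/21 = 215.48 → 215.
Rows: 887 × 24/26 = 818.77 → 819.

Cast on 215 stitches; work 819 rows.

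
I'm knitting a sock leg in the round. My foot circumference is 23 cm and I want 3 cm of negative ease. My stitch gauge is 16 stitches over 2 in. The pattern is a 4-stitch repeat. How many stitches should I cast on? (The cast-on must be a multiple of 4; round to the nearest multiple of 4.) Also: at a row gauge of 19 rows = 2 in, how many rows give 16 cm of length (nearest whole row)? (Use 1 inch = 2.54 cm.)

Finished = 23 − 3 = 20 cm.
20 cm × 1/2.54 = 7.87 inches.
16/2 = 8 sts per in; 7.87 × 8 = 62.99 sts.
Nearest multiple of 4 → 64.
16 cm = 6.30 inches; × 9.5 = 59.84 → 60 rows.

Cast on 64 stitches; work 60 rows.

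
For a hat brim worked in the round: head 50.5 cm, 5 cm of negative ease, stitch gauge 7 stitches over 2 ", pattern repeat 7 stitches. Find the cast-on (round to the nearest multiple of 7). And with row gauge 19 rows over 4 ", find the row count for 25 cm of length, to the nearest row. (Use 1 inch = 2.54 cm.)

Finished = 50.5 − 5 = 45.5 cm.
45.5 cm × 1/2.54 = 17.91 inches.
7/2 = 3.5 sts per in; 17.91 × 3.5 = 62.70 sts.
Nearest multiple of 7 → 63.
25 cm = 9.84 inches; × 4.75 = 46.75 → 47 rows.

Cast on 63 stitches; work 47 rows.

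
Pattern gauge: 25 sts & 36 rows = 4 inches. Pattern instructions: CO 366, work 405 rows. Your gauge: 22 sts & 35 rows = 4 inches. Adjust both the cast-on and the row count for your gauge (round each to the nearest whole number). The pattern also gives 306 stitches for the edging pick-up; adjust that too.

Stitches: 366 × 22/25 = 322.08 → 322.
Rows: 405 × 35/36 = 393.75 → 394.
edging pick-up: 306 × 22/25 = 269.28 → 269.

Cast on 322 stitches; work 394 rows; edging pick-up 269 stitches.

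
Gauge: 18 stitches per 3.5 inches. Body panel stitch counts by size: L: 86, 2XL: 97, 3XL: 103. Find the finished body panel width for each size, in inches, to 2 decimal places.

18/3.5 = 5.143 sts per in.
L: 86 / 5.143 = 16.722 → 16.72 in.
2XL: 97 / 5.143 = 18.861 → 18.86 in.
3XL: 103 / 5.143 = 20.028 → 20.03 in.

L 16.72 inches; 2XL 18.86 inches; 3XL 20.03 inches.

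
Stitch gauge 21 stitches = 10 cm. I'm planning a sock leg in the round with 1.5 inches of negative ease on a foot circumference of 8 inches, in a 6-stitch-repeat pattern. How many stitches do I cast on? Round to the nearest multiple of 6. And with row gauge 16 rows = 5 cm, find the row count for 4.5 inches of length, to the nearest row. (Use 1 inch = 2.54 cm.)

Finished = 8 − 1.5 = 6.5 inches.
6.5 inches × 2.54 = 16.51 cm.
21/10 = 2.1 sts per cm; 16.51 × 2.1 = 34.67 sts.
Nearest multiple of 6 → 36.
4.5 inches = 11.43 cm; × 3.2 = 36.58 → 37 rows.

Cast on 36 stitches; work 37 rows.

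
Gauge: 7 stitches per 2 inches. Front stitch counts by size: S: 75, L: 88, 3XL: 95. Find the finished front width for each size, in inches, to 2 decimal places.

S 21.43 inches; L 25.14 inches; 3XL 27.14 inches.

7/2 = 3.5 sts per in.
S: 75 / 3.5 = 21.429 → 21.43 in.
L: 88 / 3.5 = 25.143 → 25.14 in.
3XL: 95 / 3.5 = 27.143 → 27.14 in.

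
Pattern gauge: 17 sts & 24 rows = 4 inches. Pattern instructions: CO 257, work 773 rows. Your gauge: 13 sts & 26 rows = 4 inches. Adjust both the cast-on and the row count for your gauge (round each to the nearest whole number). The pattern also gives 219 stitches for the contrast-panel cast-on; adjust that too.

Stitches: 257 × 13/17 = 196.53 → 197.
Rows: 773 × 26/24 = 837.42 → 837.
contrast-panel cast-on: 219 × 13/17 = 167.47 → 167.

Cast on 197 stitches; work 837 rows; contrast-panel cast-on 167 stitches.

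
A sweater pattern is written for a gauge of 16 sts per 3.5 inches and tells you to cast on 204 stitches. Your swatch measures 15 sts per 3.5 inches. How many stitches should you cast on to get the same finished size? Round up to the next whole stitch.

Scale factor = 15 / 16 = 0.938.
204 × 15 / 16 = 191.25 sts.
→ 192 sts.

192 stitches.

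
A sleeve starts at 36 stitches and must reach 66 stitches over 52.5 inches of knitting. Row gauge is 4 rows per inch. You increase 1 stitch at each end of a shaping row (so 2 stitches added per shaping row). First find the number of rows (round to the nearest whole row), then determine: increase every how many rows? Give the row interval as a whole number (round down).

Increase every 14th row.

Rows = 52.5 × 4 = 210.0 → 210 rows.
Stitches to add: 30 → 15 shaping rows (at 2 st each).
210 / 15 = 14.00 → every 14 rows.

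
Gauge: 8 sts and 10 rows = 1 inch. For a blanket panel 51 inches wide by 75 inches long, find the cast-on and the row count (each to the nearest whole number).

Cast on 408 stitches and work 750 rows.

Stitch gauge = 8/1 = 8 sts/in; 51 × 8 = 408.00 → 408 sts.
Row gauge = 10/1 = 10 rows/in; 75 × 10 = 750.00 → 750 rows.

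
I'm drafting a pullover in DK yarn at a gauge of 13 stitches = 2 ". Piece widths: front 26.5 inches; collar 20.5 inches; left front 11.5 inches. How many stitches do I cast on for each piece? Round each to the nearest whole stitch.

front 172; collar 133; left front 75.

Rate = 13/2 = 6.5 sts per in.
front: 26.5 × 6.5 = 172.25 → 172.
collar: 20.5 × 6.5 = 133.25 → 133.
left front: 11.5 × 6.5 = 74.75 → 75.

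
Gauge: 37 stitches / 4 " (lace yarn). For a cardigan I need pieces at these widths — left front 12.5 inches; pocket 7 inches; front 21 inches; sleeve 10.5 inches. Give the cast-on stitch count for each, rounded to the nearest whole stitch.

left front 116; pocket 65; front 194; sleeve 97.

Rate = 37/4 = 9.25 sts per in.
left front: 12.5 × 9.25 = 115.62 → 116.
pocket: 7 × 9.25 = 64.75 → 65.
front: 21 × 9.25 = 194.25 → 194.
sleeve: 10.5 × 9.25 = 97.12 → 97.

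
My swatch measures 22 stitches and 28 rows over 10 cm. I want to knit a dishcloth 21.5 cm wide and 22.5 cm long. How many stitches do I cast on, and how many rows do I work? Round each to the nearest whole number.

Stitch gauge = 22/10 = 2.2 sts/cm; 21.5 × 2.2 = 47.30 → 47 sts.
Row gauge = 28/10 = 2.8 rows/cm; 22.5 × 2.8 = 63.00 → 63 rows.

Cast on 47 stitches and work 63 rows.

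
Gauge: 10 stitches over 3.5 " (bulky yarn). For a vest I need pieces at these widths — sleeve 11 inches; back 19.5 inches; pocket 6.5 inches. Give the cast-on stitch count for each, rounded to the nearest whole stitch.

Rate = 10/3.5 = 2.857 sts per in.
sleeve: 11 × 2.857 = 31.43 → 31.
back: 19.5 × 2.857 = 55.71 → 56.
pocket: 6.5 × 2.857 = 18.57 → 19.

sleeve 31; back 56; pocket 19.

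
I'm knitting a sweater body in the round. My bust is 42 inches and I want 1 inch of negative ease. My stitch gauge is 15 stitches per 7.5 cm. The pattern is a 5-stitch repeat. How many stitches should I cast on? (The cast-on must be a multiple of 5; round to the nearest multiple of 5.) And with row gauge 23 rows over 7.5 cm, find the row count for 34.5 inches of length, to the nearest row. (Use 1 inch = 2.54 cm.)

Finished = 42 − 1 = 41 inches.
41 inches × 2.54 = 104.14 cm.
15/7.5 = 2 sts per cm; 104.14 × 2 = 208.28 sts.
Nearest multiple of 5 → 210.
34.5 inches = 87.63 cm; × 3.067 = 268.73 → 269 rows.

Cast on 210 stitches; work 269 rows.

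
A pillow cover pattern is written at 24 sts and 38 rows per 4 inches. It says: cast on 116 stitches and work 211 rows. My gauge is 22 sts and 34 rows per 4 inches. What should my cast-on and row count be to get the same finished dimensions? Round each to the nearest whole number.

Cast on 106 stitches; work 189 rows.

Stitches: 116 × 22/24 = 106.33 → 106.
Rows: 211 × 34/38 = 188.79 → 189.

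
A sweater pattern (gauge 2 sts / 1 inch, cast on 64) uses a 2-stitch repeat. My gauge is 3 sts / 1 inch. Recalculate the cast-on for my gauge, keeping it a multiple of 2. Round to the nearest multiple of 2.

96 stitches.

64 × 3 / 2 = 96.00.
Nearest multiple of 2: 96.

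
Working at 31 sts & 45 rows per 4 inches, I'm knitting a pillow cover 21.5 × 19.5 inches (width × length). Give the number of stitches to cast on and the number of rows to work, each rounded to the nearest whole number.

Stitch gauge = 31/4 = 7.75 sts/in; 21.5 × 7.75 = 166.62 → 167 sts.
Row gauge = 45/4 = 11.25 rows/in; 19.5 × 11.25 = 219.38 → 219 rows.

Cast on 167 stitches and work 219 rows.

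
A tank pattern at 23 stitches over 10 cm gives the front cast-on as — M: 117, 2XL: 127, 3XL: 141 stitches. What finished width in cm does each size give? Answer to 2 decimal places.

M 50.87 cm; 2XL 55.22 cm; 3XL 61.30 cm.

23/10 = 2.3 sts per cm.
M: 117 / 2.3 = 50.870 → 50.87 cm.
2XL: 127 / 2.3 = 55.217 → 55.22 cm.
3XL: 141 / 2.3 = 61.304 → 61.30 cm.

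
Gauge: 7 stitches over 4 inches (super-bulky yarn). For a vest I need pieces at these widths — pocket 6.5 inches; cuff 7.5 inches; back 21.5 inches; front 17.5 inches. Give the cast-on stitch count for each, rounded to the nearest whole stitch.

pocket 11; cuff 13; back 38; front 31.

Rate = 7/4 = 1.75 sts per in.
pocket: 6.5 × 1.75 = 11.38 → 11.
cuff: 7.5 × 1.75 = 13.12 → 13.
back: 21.5 × 1.75 = 37.62 → 38.
front: 17.5 × 1.75 = 30.62 → 31.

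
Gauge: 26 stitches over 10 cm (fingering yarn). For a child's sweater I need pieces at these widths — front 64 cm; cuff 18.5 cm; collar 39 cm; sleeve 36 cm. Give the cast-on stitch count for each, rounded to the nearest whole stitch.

front 166; cuff 48; collar 101; sleeve 94.

Rate = 26/10 = 2.6 sts per cm.
front: 64 × 2.6 = 166.40 → 166.
cuff: 18.5 × 2.6 = 48.10 → 48.
collar: 39 × 2.6 = 101.40 → 101.
sleeve: 36 × 2.6 = 93.60 → 94.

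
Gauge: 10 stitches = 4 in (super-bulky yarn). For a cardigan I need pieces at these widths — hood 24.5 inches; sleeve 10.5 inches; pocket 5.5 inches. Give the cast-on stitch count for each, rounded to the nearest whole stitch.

Rate = 10/4 = 2.5 sts per in.
hood: 24.5 × 2.5 = 61.25 → 61.
sleeve: 10.5 × 2.5 = 26.25 → 26.
pocket: 5.5 × 2.5 = 13.75 → 14.

hood 61; sleeve 26; pocket 14.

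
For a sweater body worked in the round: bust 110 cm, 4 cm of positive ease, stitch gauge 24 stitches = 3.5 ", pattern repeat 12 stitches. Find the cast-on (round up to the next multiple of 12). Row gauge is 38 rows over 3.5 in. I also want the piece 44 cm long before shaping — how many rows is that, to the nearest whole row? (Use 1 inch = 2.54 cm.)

Finished = 110 + 4 = 114 cm.
114 cm × 1/2.54 = 44.88 inches.
24/3.5 = 6.857 sts per in; 44.88 × 6.857 = 307.76 sts.
Next multiple of 12 → 312.
44 cm = 17.32 inches; × 10.857 = 188.08 → 188 rows.

Cast on 312 stitches; work 188 rows.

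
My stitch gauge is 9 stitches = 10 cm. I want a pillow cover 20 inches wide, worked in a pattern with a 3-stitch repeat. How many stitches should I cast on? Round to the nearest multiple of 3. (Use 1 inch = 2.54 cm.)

20 in = 20 × 2.54 = 50.80 cm.
9 / 10 = 0.9 sts/cm.
50.80 × 0.9 = 45.72 sts.
→ 45.

CO 45 sts.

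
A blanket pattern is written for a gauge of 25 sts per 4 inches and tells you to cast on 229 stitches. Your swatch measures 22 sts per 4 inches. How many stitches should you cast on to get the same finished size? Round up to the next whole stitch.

202 stitches.

Scale factor = 22 / 25 = 0.880.
229 × 22 / 25 = 201.52 sts.
→ 202 sts.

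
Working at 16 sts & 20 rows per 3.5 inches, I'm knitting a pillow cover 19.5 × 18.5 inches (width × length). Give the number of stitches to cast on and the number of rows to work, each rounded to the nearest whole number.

Stitch gauge = 16/3.5 = 4.571 sts/in; 19.5 × 4.571 = 89.14 → 89 sts.
Row gauge = 20/3.5 = 5.714 rows/in; 18.5 × 5.714 = 105.71 → 106 rows.

Cast on 89 stitches and work 106 rows.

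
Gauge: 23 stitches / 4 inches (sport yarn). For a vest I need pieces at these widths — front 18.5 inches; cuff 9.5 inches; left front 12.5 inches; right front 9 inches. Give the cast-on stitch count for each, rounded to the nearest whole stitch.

front 106; cuff 55; left front 72; right front 52.

Rate = 23/4 = 5.75 sts per in.
front: 18.5 × 5.75 = 106.38 → 106.
cuff: 9.5 × 5.75 = 54.62 → 55.
left front: 12.5 × 5.75 = 71.88 → 72.
right front: 9 × 5.75 = 51.75 → 52.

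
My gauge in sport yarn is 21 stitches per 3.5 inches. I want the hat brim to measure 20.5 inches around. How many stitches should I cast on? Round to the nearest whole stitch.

123 stitches.

21 stitches / 3.5 in = 6 stitches per inch.
20.5 × 6 = 123.00 stitches.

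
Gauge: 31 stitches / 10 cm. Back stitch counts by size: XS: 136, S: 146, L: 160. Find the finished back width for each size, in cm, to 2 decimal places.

31/10 = 3.1 sts per cm.
XS: 136 / 3.1 = 43.871 → 43.87 cm.
S: 146 / 3.1 = 47.097 → 47.10 cm.
L: 160 / 3.1 = 51.613 → 51.61 cm.

XS 43.87 cm; S 47.10 cm; L 51.61 cm.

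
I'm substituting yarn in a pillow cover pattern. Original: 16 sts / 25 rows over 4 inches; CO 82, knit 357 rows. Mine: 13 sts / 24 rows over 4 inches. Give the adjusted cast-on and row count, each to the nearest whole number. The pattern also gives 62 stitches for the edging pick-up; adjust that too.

Stitches: 82 × 13/16 = 66.62 → 67.
Rows: 357 × 24/25 = 342.72 → 343.
edging pick-up: 62 × 13/16 = 50.38 → 50.

Cast on 67 stitches; work 343 rows; edging pick-up 50 stitches.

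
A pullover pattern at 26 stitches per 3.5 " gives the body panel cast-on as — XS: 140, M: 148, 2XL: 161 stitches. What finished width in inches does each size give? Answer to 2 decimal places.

XS 18.85 inches; M 19.92 inches; 2XL 21.67 inches.

26/3.5 = 7.429 sts per in.
XS: 140 / 7.429 = 18.846 → 18.85 in.
M: 148 / 7.429 = 19.923 → 19.92 in.
2XL: 161 / 7.429 = 21.673 → 21.67 in.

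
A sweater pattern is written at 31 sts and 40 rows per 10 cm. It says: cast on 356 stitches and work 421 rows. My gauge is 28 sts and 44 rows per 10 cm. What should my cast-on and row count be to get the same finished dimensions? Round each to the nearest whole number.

Stitches: 356 × 28/31 = 321.55 → 322.
Rows: 421 × 44/40 = 463.10 → 463.

Cast on 322 stitches; work 463 rows.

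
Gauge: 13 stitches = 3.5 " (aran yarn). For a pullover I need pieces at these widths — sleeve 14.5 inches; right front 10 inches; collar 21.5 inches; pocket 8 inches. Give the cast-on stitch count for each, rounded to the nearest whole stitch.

Rate = 13/3.5 = 3.714 sts per in.
sleeve: 14.5 × 3.714 = 53.86 → 54.
right front: 10 × 3.714 = 37.14 → 37.
collar: 21.5 × 3.714 = 79.86 → 80.
pocket: 8 × 3.714 = 29.71 → 30.

sleeve 54; right front 37; collar 80; pocket 30.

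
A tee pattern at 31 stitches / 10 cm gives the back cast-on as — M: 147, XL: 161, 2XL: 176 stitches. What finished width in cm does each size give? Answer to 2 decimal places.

31/10 = 3.1 sts per cm.
M: 147 / 3.1 = 47.419 → 47.42 cm.
XL: 161 / 3.1 = 51.935 → 51.94 cm.
2XL: 176 / 3.1 = 56.774 → 56.77 cm.

M 47.42 cm; XL 51.94 cm; 2XL 56.77 cm.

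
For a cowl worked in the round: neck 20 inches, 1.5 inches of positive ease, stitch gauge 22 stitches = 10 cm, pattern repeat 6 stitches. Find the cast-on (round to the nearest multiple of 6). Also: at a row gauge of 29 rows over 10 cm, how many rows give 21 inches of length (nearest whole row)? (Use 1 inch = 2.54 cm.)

Finished = 20 + 1.5 = 21.5 inches.
21.5 inches × 2.54 = 54.61 cm.
22/10 = 2.2 sts per cm; 54.61 × 2.2 = 120.14 sts.
Nearest multiple of 6 → 120.
21 inches = 53.34 cm; × 2.9 = 154.69 → 155 rows.

Cast on 120 stitches; work 155 rows.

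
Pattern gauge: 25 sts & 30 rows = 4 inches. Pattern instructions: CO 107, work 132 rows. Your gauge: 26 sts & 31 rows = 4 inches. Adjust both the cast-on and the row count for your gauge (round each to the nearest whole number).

Stitches: 107 × 26/25 = 111.28 → 111.
Rows: 132 × 31/30 = 136.40 → 136.

Cast on 111 stitches; work 136 rows.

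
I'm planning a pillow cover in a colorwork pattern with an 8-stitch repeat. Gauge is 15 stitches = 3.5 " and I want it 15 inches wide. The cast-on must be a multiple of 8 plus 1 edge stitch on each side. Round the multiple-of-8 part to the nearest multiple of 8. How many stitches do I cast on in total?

CO 66 sts.

15 / 3.5 = 4.286 sts per inch.
15 × 4.286 = 64.29 sts.
Less 2 edge sts → 62.29 for the repeat.
Nearest multiple of 8: 64.
Add back 2 edge sts → 66.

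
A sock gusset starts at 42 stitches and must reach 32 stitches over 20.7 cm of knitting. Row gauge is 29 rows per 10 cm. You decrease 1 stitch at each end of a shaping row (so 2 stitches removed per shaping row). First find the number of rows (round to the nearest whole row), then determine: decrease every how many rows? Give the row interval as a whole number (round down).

Rows = 20.7 × 2.9 = 60.0 → 60 rows.
Stitches to remove: 10 → 5 shaping rows (at 2 st each).
60 / 5 = 12.00 → every 12 rows.

Decrease every 12th row.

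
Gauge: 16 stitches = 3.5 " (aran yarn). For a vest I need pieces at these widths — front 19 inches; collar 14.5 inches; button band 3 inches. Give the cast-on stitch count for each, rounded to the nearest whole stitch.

front 87; collar 66; button band 14.

Rate = 16/3.5 = 4.571 sts per in.
front: 19 × 4.571 = 86.86 → 87.
collar: 14.5 × 4.571 = 66.29 → 66.
button band: 3 × 4.571 = 13.71 → 14.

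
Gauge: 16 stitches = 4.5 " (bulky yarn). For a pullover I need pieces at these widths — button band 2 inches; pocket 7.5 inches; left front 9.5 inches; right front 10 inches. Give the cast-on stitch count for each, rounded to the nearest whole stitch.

button band 7; pocket 27; left front 34; right front 36.

Rate = 16/4.5 = 3.556 sts per in.
button band: 2 × 3.556 = 7.11 → 7.
pocket: 7.5 × 3.556 = 26.67 → 27.
left front: 9.5 × 3.556 = 33.78 → 34.
right front: 10 × 3.556 = 35.56 → 36.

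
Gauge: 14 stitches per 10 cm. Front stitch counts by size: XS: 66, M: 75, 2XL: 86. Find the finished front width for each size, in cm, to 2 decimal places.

XS 47.14 cm; M 53.57 cm; 2XL 61.43 cm.

14/10 = 1.4 sts per cm.
XS: 66 / 1.4 = 47.143 → 47.14 cm.
M: 75 / 1.4 = 53.571 → 53.57 cm.
2XL: 86 / 1.4 = 61.429 → 61.43 cm.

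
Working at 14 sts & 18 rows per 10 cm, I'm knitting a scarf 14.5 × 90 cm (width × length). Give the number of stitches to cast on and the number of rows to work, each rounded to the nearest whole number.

Stitch gauge = 14/10 = 1.4 sts/cm; 14.5 × 1.4 = 20.30 → 20 sts.
Row gauge = 18/10 = 1.8 rows/cm; 90 × 1.8 = 162.00 → 162 rows.

Cast on 20 stitches and work 162 rows.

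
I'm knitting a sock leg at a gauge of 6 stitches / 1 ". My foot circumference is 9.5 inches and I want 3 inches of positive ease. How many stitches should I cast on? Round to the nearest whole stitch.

Finished = 9.5 + 3 = 12.5 in.
6 / 1 = 6 sts per inch.
12.50 × 6 = 75.00 sts.

75 stitches.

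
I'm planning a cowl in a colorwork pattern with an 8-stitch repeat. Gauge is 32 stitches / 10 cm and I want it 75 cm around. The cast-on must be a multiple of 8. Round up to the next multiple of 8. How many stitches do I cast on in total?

32 / 10 = 3.2 sts per cm.
75 × 3.2 = 240.00 sts.
Next multiple of 8: 240.

CO 240 sts.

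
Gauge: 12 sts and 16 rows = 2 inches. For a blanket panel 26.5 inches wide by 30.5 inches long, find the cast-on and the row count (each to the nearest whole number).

Stitch gauge = 12/2 = 6 sts/in; 26.5 × 6 = 159.00 → 159 sts.
Row gauge = 16/2 = 8 rows/in; 30.5 × 8 = 244.00 → 244 rows.

Cast on 159 stitches and work 244 rows.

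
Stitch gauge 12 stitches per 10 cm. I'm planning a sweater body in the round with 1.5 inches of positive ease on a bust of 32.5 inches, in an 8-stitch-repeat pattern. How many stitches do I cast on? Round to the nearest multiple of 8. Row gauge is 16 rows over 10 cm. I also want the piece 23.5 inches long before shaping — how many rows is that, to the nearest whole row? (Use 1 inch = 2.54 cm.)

Finished = 32.5 + 1.5 = 34 inches.
34 inches × 2.54 = 86.36 cm.
12/10 = 1.2 sts per cm; 86.36 × 1.2 = 103.63 sts.
Nearest multiple of 8 → 104.
23.5 inches = 59.69 cm; × 1.6 = 95.50 → 96 rows.

Cast on 104 stitches; work 96 rows.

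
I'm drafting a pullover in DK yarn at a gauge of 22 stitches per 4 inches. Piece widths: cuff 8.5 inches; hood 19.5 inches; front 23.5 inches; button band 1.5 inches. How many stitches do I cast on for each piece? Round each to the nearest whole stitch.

cuff 47; hood 107; front 129; button band 8.

Rate = 22/4 = 5.5 sts per in.
cuff: 8.5 × 5.5 = 46.75 → 47.
hood: 19.5 × 5.5 = 107.25 → 107.
front: 23.5 × 5.5 = 129.25 → 129.
button band: 1.5 × 5.5 = 8.25 → 8.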